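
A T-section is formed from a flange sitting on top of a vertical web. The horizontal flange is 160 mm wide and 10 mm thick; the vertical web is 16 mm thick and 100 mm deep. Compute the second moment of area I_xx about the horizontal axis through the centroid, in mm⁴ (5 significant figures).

I_xx ≈ 3.7667 × 10⁶ mm⁴

Split into non-overlapping primitives; take the origin at the lower-left of the bounding box.
Flange: 160 × 10, A = 1 600 mm², y = 105 mm, Ī = 13333.33 mm⁴.
Web: 16 × 100, A = 1 600 mm², y = 50 mm, Ī = 1 333 333 mm⁴.
Centroid: ȳ = ΣA·y / ΣA = 77.5 mm.
Transfer each piece to the horizontal axis through the centroid using Ī + A·d² with d = y − 77.5:
  flange: d = 27.5 mm → contributes +1 223 333 mm⁴
  web: d = -27.5 mm → contributes +2 543 333 mm⁴
Total I = 3 766 667 mm⁴.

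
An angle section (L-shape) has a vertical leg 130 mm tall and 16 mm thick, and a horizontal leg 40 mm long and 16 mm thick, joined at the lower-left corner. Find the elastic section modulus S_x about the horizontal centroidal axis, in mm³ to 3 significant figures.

Decompose the section into non-overlapping parts with the origin at the bottom-left of its bounding rectangle.
Vertical leg: 16 × 130, A = 2 080 mm², y = 65 mm, Ī = 2 929 333 mm⁴.
Horizontal leg (remainder): 24 × 16, A = 384 mm², y = 8 mm, Ī = 8 192 mm⁴.
Centroid: ȳ = ΣA·y / ΣA = 56.117 mm.
Transfer each piece to the horizontal centroidal axis using Ī + A·d² with d = y − 56.117:
  vertical leg: d = 8.8831 mm → contributes +3 093 466 mm⁴
  horizontal leg (remainder): d = -48.117 mm → contributes +897 242 mm⁴
Total I = 3 990 708 mm⁴.
Extreme fibre distance c = 73.883 mm; S = I/c = 54 014 mm³.

S_x ≈ 5.40 × 10⁴ mm³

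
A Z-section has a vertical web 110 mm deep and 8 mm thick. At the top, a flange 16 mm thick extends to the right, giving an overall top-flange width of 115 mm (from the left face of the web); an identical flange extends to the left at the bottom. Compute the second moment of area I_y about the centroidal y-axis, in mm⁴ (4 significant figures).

I_y ≈ 1.459 × 10⁷ mm⁴

Break the section into simple shapes (no overlaps), measuring from the bottom-left corner of the bounding box.
Web: 8 × 110, A = 880 mm², x = 111 mm, Ī = 4693.33 mm⁴.
Top flange (beyond web): 107 × 16, A = 1 712 mm², x = 168.5 mm, Ī = 1 633 391 mm⁴.
Bottom flange (beyond web): 107 × 16, A = 1 712 mm², x = 53.5 mm, Ī = 1 633 391 mm⁴.
Centroid: x̄ = ΣA·x / ΣA = 111 mm.
Transfer each piece to the centroidal y-axis using Ī + A·d² with d = x − 111:
  web: d = 0 mm → contributes +4693.33 mm⁴
  top flange (beyond web): d = 57.5 mm → contributes +7 293 691 mm⁴
  bottom flange (beyond web): d = -57.5 mm → contributes +7 293 691 mm⁴
Total I = 14 592 075 mm⁴.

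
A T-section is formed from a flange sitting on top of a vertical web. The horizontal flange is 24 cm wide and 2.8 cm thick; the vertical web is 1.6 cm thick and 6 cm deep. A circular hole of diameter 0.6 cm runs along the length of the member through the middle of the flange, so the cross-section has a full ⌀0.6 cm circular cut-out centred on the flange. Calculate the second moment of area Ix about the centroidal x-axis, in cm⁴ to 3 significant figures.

Break the section into simple shapes (no overlaps), measuring from the bottom-left corner of the bounding box.
Flange: 24 × 2.8, A = 67.2 cm², y = 7.4 cm, Ī = 43.904 cm⁴.
Web: 1.6 × 6, A = 9.6 cm², y = 3 cm, Ī = 28.8 cm⁴.
Hole (subtracted): ⌀0.6, A = 0.28274 cm², y = 7.4 cm, Ī = 0.0063617 cm⁴.
Centroid: ȳ = ΣA·y / ΣA = 6.848 cm.
Transfer each piece to the centroidal x-axis using Ī + A·d² with d = y − 6.848:
  flange: d = 0.55203 cm → contributes +64.383 cm⁴
  web: d = -3.848 cm → contributes +170.95 cm⁴
  hole: d = 0.55203 cm → contributes −0.092525 cm⁴
Total I = 235.24 cm⁴.

Ix ≈ 235 cm⁴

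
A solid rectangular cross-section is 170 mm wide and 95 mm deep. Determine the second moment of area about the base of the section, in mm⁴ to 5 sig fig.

I_base ≈ 4.8585 × 10⁷ mm⁴

The section: 170 × 95, A = 16 150 mm², y = 47.5 mm, Ī = 12 146 146 mm⁴.
Transfer it to a horizontal axis along the bottom face using Ī + A·d² with d = y − 0:
  the section: d = 47.5 mm → contributes +48 584 583 mm⁴
Total I = 48 584 583 mm⁴.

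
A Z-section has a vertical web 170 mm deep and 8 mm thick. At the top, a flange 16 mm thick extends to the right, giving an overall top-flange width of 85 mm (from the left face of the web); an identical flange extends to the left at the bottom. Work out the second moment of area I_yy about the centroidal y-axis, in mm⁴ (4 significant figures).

I_yy ≈ 5.675 × 10⁶ mm⁴

Treat the section as a set of non-overlapping primitives; coordinates are from the bounding-box lower-left.
Web: 8 × 170, A = 1 360 mm², x = 81 mm, Ī = 7253.33 mm⁴.
Top flange (beyond web): 77 × 16, A = 1 232 mm², x = 123.5 mm, Ī = 608 711 mm⁴.
Bottom flange (beyond web): 77 × 16, A = 1 232 mm², x = 38.5 mm, Ī = 608 711 mm⁴.
Centroid: x̄ = ΣA·x / ΣA = 81 mm.
Transfer each piece to the centroidal y-axis using Ī + A·d² with d = x − 81:
  web: d = 0 mm → contributes +7253.33 mm⁴
  top flange (beyond web): d = 42.5 mm → contributes +2 834 011 mm⁴
  bottom flange (beyond web): d = -42.5 mm → contributes +2 834 011 mm⁴
Total I = 5 675 275 mm⁴.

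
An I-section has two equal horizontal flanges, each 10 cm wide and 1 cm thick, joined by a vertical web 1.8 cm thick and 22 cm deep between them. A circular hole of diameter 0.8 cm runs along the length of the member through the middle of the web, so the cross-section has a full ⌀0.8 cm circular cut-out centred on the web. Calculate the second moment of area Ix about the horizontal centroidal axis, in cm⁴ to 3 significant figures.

Ix ≈ 4240 cm⁴

Treat the section as a set of non-overlapping primitives; coordinates are from the bounding-box lower-left.
Bottom flange: 10 × 1, A = 10 cm², y = 0.5 cm, Ī = 0.83333 cm⁴.
Web: 1.8 × 22, A = 39.6 cm², y = 12 cm, Ī = 1597.2 cm⁴.
Top flange: 10 × 1, A = 10 cm², y = 23.5 cm, Ī = 0.83333 cm⁴.
Hole (subtracted): ⌀0.8, A = 0.50265 cm², y = 12 cm, Ī = 0.020106 cm⁴.
By symmetry the centroid is at mid-height, ȳ = 12 cm.
Transfer each piece to the horizontal centroidal axis using Ī + A·d² with d = y − 12:
  bottom flange: d = -11.5 cm → contributes +1323.3 cm⁴
  web: d = 0 cm → contributes +1597.2 cm⁴
  top flange: d = 11.5 cm → contributes +1323.3 cm⁴
  hole: d = 0 cm → contributes −0.020106 cm⁴
Total I = 4243.8 cm⁴.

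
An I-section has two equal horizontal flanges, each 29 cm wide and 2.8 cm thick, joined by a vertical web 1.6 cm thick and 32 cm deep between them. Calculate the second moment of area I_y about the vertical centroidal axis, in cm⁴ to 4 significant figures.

Treat the section as a set of non-overlapping primitives; coordinates are from the bounding-box lower-left.
Bottom flange: 29 × 2.8, A = 81.2 cm², x = 14.5 cm, Ī = 5690.77 cm⁴.
Web: 1.6 × 32, A = 51.2 cm², x = 14.5 cm, Ī = 10.9227 cm⁴.
Top flange: 29 × 2.8, A = 81.2 cm², x = 14.5 cm, Ī = 5690.77 cm⁴.
By symmetry the centroid is at mid-width, x̄ = 14.5 cm.
All pieces are centred on the vertical centroidal axis, so I = ΣĪ = 11392.5 cm⁴.

I_y ≈ 1.139 × 10⁴ cm⁴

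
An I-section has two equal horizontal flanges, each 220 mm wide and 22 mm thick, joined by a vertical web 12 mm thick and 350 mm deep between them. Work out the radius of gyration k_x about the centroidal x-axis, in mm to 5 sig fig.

Split into non-overlapping primitives; take the origin at the lower-left of the bounding box.
Bottom flange: 220 × 22, A = 4 840 mm², y = 11 mm, Ī = 195213.3 mm⁴.
Web: 12 × 350, A = 4 200 mm², y = 197 mm, Ī = 42 875 000 mm⁴.
Top flange: 220 × 22, A = 4 840 mm², y = 383 mm, Ī = 195213.3 mm⁴.
By symmetry the centroid is at mid-height, ȳ = 197 mm.
Transfer each piece to the centroidal x-axis using Ī + A·d² with d = y − 197:
  bottom flange: d = -186 mm → contributes +167 639 853 mm⁴
  web: d = 0 mm → contributes +42 875 000 mm⁴
  top flange: d = 186 mm → contributes +167 639 853 mm⁴
Total I = 378 154 707 mm⁴.
Radius of gyration: k = √(I/A) = √(378 154 707 / 13 880) = 165.0593 mm.

k_x ≈ 165.06 mm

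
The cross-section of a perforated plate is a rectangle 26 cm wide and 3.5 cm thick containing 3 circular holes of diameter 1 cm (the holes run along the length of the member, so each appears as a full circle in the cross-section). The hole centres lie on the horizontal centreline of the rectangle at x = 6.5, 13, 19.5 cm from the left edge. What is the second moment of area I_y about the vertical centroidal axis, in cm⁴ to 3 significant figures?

Treat the section as a set of non-overlapping primitives; coordinates are from the bounding-box lower-left.
Plate: 26 × 3.5, A = 91 cm², x = 13 cm, Ī = 5126.3 cm⁴.
Hole 1 (subtracted): ⌀1, A = 0.7854 cm², x = 6.5 cm, Ī = 0.049087 cm⁴.
Hole 2 (subtracted): ⌀1, A = 0.7854 cm², x = 13 cm, Ī = 0.049087 cm⁴.
Hole 3 (subtracted): ⌀1, A = 0.7854 cm², x = 19.5 cm, Ī = 0.049087 cm⁴.
By symmetry the centroid is at mid-width, x̄ = 13 cm.
Transfer each piece to the vertical centroidal axis using Ī + A·d² with d = x − 13:
  plate: d = 0 cm → contributes +5126.3 cm⁴
  hole 1: d = -6.5 cm → contributes −33.232 cm⁴
  hole 2: d = 0 cm → contributes −0.049087 cm⁴
  hole 3: d = 6.5 cm → contributes −33.232 cm⁴
Total I = 5059.8 cm⁴.

I_y ≈ 5060 cm⁴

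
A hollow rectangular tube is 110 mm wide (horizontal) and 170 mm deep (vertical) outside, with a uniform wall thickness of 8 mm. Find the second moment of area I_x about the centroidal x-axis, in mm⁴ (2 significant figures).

I_x ≈ 1.6 × 10⁷ mm⁴

Decompose the section into non-overlapping parts with the origin at the bottom-left of its bounding rectangle.
Outer rectangle: 110 × 170, A = 18 700 mm², y = 85 mm, Ī = 45 035 833 mm⁴.
Inner void (subtracted): 94 × 154, A = 14 476 mm², y = 85 mm, Ī = 28 609 401 mm⁴.
By symmetry the centroid is at mid-height, ȳ = 85 mm.
All pieces are centred on the centroidal x-axis, so I = ΣĪ (holes subtracted) = 16 426 432 mm⁴.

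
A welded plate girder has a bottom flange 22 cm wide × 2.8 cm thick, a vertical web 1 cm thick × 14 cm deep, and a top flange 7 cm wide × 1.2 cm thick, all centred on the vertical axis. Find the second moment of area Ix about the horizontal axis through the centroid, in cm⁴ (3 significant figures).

Break the section into simple shapes (no overlaps), measuring from the bottom-left corner of the bounding box.
Bottom plate: 22 × 2.8, A = 61.6 cm², y = 1.4 cm, Ī = 40.245 cm⁴.
Web plate: 1 × 14, A = 14 cm², y = 9.8 cm, Ī = 228.67 cm⁴.
Top plate: 7 × 1.2, A = 8.4 cm², y = 17.4 cm, Ī = 1.008 cm⁴.
Centroid: ȳ = ΣA·y / ΣA = 4.4 cm.
Transfer each piece to the horizontal axis through the centroid using Ī + A·d² with d = y − 4.4:
  bottom plate: d = -3 cm → contributes +594.65 cm⁴
  web plate: d = 5.4 cm → contributes +636.91 cm⁴
  top plate: d = 13 cm → contributes +1420.6 cm⁴
Total I = 2652.2 cm⁴.

Ix ≈ 2650 cm⁴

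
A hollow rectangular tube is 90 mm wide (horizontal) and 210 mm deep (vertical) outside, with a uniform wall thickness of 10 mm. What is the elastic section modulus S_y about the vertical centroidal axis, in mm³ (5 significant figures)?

S_y ≈ 1.6281 × 10⁵ mm³

Decompose the section into non-overlapping parts with the origin at the bottom-left of its bounding rectangle.
Outer rectangle: 90 × 210, A = 18 900 mm², x = 45 mm, Ī = 12 757 500 mm⁴.
Inner void (subtracted): 70 × 190, A = 13 300 mm², x = 45 mm, Ī = 5 430 833 mm⁴.
By symmetry the centroid is at mid-width, x̄ = 45 mm.
All pieces are centred on the vertical centroidal axis, so I = ΣĪ (holes subtracted) = 7 326 667 mm⁴.
Extreme fibre distance c = 45 mm; S = I/c = 162814.8 mm³.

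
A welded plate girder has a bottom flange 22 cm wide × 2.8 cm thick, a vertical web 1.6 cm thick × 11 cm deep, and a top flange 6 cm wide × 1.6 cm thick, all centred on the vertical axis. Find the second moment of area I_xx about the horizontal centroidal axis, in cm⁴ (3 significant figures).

I_xx ≈ 2040 cm⁴

Break the section into simple shapes (no overlaps), measuring from the bottom-left corner of the bounding box.
Bottom plate: 22 × 2.8, A = 61.6 cm², y = 1.4 cm, Ī = 40.245 cm⁴.
Web plate: 1.6 × 11, A = 17.6 cm², y = 8.3 cm, Ī = 177.47 cm⁴.
Top plate: 6 × 1.6, A = 9.6 cm², y = 14.6 cm, Ī = 2.048 cm⁴.
Centroid: ȳ = ΣA·y / ΣA = 4.1946 cm.
Transfer each piece to the horizontal centroidal axis using Ī + A·d² with d = y − 4.1946:
  bottom plate: d = -2.7946 cm → contributes +521.33 cm⁴
  web plate: d = 4.1054 cm → contributes +474.1 cm⁴
  top plate: d = 10.405 cm → contributes +1041.5 cm⁴
Total I = 2036.9 cm⁴.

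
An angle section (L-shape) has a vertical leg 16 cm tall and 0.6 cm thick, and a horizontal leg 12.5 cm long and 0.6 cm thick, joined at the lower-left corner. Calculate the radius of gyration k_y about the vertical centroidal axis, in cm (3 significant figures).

k_y ≈ 3.82 cm

Break the section into simple shapes (no overlaps), measuring from the bottom-left corner of the bounding box.
Vertical leg: 0.6 × 16, A = 9.6 cm², x = 0.3 cm, Ī = 0.288 cm⁴.
Horizontal leg (remainder): 11.9 × 0.6, A = 7.14 cm², x = 6.55 cm, Ī = 84.258 cm⁴.
Centroid: x̄ = ΣA·x / ΣA = 2.9658 cm.
Transfer each piece to the vertical centroidal axis using Ī + A·d² with d = x − 2.9658:
  vertical leg: d = -2.6658 cm → contributes +68.509 cm⁴
  horizontal leg (remainder): d = 3.5842 cm → contributes +175.98 cm⁴
Total I = 244.49 cm⁴.
Radius of gyration: k = √(I/A) = √(244.49 / 16.74) = 3.8217 cm.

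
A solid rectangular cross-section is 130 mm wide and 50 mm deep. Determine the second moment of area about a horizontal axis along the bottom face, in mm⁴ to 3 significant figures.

The section: 130 × 50, A = 6 500 mm², y = 25 mm, Ī = 1 354 167 mm⁴.
Transfer it to the base of the section using Ī + A·d² with d = y − 0:
  the section: d = 25 mm → contributes +5 416 667 mm⁴
Total I = 5 416 667 mm⁴.

I_base ≈ 5.42 × 10⁶ mm⁴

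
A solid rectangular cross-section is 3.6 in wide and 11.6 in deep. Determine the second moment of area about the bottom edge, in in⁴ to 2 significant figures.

I_base ≈ 1900 in⁴

The section: 3.6 × 11.6, A = 41.76 in², y = 5.8 in, Ī = 468.3 in⁴.
Transfer it to a horizontal axis along the bottom face using Ī + A·d² with d = y − 0:
  the section: d = 5.8 in → contributes +1 873 in⁴
Total I = 1 873 in⁴.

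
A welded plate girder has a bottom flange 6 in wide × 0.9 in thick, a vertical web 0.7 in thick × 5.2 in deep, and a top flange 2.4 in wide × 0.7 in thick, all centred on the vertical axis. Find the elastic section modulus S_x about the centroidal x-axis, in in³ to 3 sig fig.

Break the section into simple shapes (no overlaps), measuring from the bottom-left corner of the bounding box.
Bottom plate: 6 × 0.9, A = 5.4 in², y = 0.45 in, Ī = 0.3645 in⁴.
Web plate: 0.7 × 5.2, A = 3.64 in², y = 3.5 in, Ī = 8.2021 in⁴.
Top plate: 2.4 × 0.7, A = 1.68 in², y = 6.45 in, Ī = 0.0686 in⁴.
Centroid: ȳ = ΣA·y / ΣA = 2.4259 in.
Transfer each piece to the centroidal x-axis using Ī + A·d² with d = y − 2.4259:
  bottom plate: d = -1.9759 in → contributes +21.448 in⁴
  web plate: d = 1.0741 in → contributes +12.401 in⁴
  top plate: d = 4.0241 in → contributes +27.273 in⁴
Total I = 61.122 in⁴.
Extreme fibre distance c = 4.3741 in; S = I/c = 13.974 in³.

S_x ≈ 14.0 in³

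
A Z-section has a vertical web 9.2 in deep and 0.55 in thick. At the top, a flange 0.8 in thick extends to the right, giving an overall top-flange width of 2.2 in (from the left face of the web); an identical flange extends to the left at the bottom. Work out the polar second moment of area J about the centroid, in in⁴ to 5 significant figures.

Break the section into simple shapes (no overlaps), measuring from the bottom-left corner of the bounding box.
Web: 0.55 × 9.2, A = 5.06 in², y = 4.6 in, Ī = 35.68987 in⁴.
Top flange (beyond web): 1.65 × 0.8, A = 1.32 in², y = 8.8 in, Ī = 0.0704 in⁴.
Bottom flange (beyond web): 1.65 × 0.8, A = 1.32 in², y = 0.4 in, Ī = 0.0704 in⁴.
Centroid: ȳ = ΣA·y / ΣA = 4.6 in.
Transfer each piece to the centroidal x-axis using Ī + A·d² with d = y − 4.6:
  web: d = 0 in → contributes +35.68987 in⁴
  top flange (beyond web): d = 4.2 in → contributes +23.3552 in⁴
  bottom flange (beyond web): d = -4.2 in → contributes +23.3552 in⁴
Total I = 82.40027 in⁴.
For the y-axis: x̄ = 1.925 in.
Repeating about the centroidal y-axis gives I_y = 3.920904 in⁴.
Polar second moment: J = I_x + I_y = 86.32117 in⁴.

J ≈ 86.321 in⁴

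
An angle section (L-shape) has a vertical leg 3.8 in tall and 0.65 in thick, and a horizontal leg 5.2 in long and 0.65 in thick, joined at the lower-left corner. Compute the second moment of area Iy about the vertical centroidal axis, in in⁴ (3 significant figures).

Iy ≈ 14.3 in⁴

Treat the section as a set of non-overlapping primitives; coordinates are from the bounding-box lower-left.
Vertical leg: 0.65 × 3.8, A = 2.47 in², x = 0.325 in, Ī = 0.086965 in⁴.
Horizontal leg (remainder): 4.55 × 0.65, A = 2.9575 in², x = 2.925 in, Ī = 5.1023 in⁴.
Centroid: x̄ = ΣA·x / ΣA = 1.7418 in.
Transfer each piece to the vertical centroidal axis using Ī + A·d² with d = x − 1.7418:
  vertical leg: d = -1.4168 in → contributes +5.0448 in⁴
  horizontal leg (remainder): d = 1.1832 in → contributes +9.2429 in⁴
Total I = 14.288 in⁴.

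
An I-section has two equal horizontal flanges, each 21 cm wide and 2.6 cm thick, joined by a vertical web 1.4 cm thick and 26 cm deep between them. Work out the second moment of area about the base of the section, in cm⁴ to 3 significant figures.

I_base ≈ 5.99 × 10⁴ cm⁴

Split into non-overlapping primitives; take the origin at the lower-left of the bounding box.
Bottom flange: 21 × 2.6, A = 54.6 cm², y = 1.3 cm, Ī = 30.758 cm⁴.
Web: 1.4 × 26, A = 36.4 cm², y = 15.6 cm, Ī = 2050.5 cm⁴.
Top flange: 21 × 2.6, A = 54.6 cm², y = 29.9 cm, Ī = 30.758 cm⁴.
Transfer each piece to the bottom edge using Ī + A·d² with d = y − 0:
  bottom flange: d = 1.3 cm → contributes +123.03 cm⁴
  web: d = 15.6 cm → contributes +10 909 cm⁴
  top flange: d = 29.9 cm → contributes +48 844 cm⁴
Total I = 59 876 cm⁴.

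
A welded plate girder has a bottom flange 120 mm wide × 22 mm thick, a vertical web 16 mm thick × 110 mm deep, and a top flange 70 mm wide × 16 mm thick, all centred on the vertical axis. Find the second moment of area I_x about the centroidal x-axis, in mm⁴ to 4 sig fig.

Break the section into simple shapes (no overlaps), measuring from the bottom-left corner of the bounding box.
Bottom plate: 120 × 22, A = 2 640 mm², y = 11 mm, Ī = 106 480 mm⁴.
Web plate: 16 × 110, A = 1 760 mm², y = 77 mm, Ī = 1 774 667 mm⁴.
Top plate: 70 × 16, A = 1 120 mm², y = 140 mm, Ī = 23893.3 mm⁴.
Centroid: ȳ = ΣA·y / ΣA = 58.2174 mm.
Transfer each piece to the centroidal x-axis using Ī + A·d² with d = y − 58.2174:
  bottom plate: d = -47.2174 mm → contributes +5 992 313 mm⁴
  web plate: d = 18.7826 mm → contributes +2 395 571 mm⁴
  top plate: d = 81.7826 mm → contributes +7 514 896 mm⁴
Total I = 15 902 779 mm⁴.

I_x ≈ 1.590 × 10⁷ mm⁴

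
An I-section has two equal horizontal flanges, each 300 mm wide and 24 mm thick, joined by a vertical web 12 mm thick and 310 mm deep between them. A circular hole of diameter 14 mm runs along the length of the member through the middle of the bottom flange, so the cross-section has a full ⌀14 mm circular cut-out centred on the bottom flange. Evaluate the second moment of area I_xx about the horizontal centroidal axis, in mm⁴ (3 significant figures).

Split into non-overlapping primitives; take the origin at the lower-left of the bounding box.
Bottom flange: 300 × 24, A = 7 200 mm², y = 12 mm, Ī = 345 600 mm⁴.
Web: 12 × 310, A = 3 720 mm², y = 179 mm, Ī = 29 791 000 mm⁴.
Top flange: 300 × 24, A = 7 200 mm², y = 346 mm, Ī = 345 600 mm⁴.
Hole (subtracted): ⌀14, A = 153.94 mm², y = 12 mm, Ī = 1885.7 mm⁴.
Centroid: ȳ = ΣA·y / ΣA = 180.43 mm.
Transfer each piece to the horizontal centroidal axis using Ī + A·d² with d = y − 180.43:
  bottom flange: d = -168.43 mm → contributes +204 602 172 mm⁴
  web: d = -1.4309 mm → contributes +29 798 617 mm⁴
  top flange: d = 165.57 mm → contributes +197 720 112 mm⁴
  hole: d = -168.43 mm → contributes −4 368 949 mm⁴
Total I = 427 751 951 mm⁴.

I_xx ≈ 4.28 × 10⁸ mm⁴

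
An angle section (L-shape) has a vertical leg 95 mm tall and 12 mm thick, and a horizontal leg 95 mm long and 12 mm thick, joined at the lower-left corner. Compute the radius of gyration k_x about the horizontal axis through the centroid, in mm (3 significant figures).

Break the section into simple shapes (no overlaps), measuring from the bottom-left corner of the bounding box.
Vertical leg: 12 × 95, A = 1 140 mm², y = 47.5 mm, Ī = 857 375 mm⁴.
Horizontal leg (remainder): 83 × 12, A = 996 mm², y = 6 mm, Ī = 11 952 mm⁴.
Centroid: ȳ = ΣA·y / ΣA = 28.149 mm.
Transfer each piece to the horizontal axis through the centroid using Ī + A·d² with d = y − 28.149:
  vertical leg: d = 19.351 mm → contributes +1 284 266 mm⁴
  horizontal leg (remainder): d = -22.149 mm → contributes +500 562 mm⁴
Total I = 1 784 829 mm⁴.
Radius of gyration: k = √(I/A) = √(1 784 829 / 2 136) = 28.907 mm.

k_x ≈ 28.9 mm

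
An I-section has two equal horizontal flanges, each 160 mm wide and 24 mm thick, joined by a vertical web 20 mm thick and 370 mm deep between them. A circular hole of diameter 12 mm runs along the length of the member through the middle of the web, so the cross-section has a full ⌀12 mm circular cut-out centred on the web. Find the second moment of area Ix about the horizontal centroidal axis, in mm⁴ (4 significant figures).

Ix ≈ 3.828 × 10⁸ mm⁴

Decompose the section into non-overlapping parts with the origin at the bottom-left of its bounding rectangle.
Bottom flange: 160 × 24, A = 3 840 mm², y = 12 mm, Ī = 184 320 mm⁴.
Web: 20 × 370, A = 7 400 mm², y = 209 mm, Ī = 84 421 667 mm⁴.
Top flange: 160 × 24, A = 3 840 mm², y = 406 mm, Ī = 184 320 mm⁴.
Hole (subtracted): ⌀12, A = 113.097 mm², y = 209 mm, Ī = 1017.88 mm⁴.
By symmetry the centroid is at mid-height, ȳ = 209 mm.
Transfer each piece to the horizontal centroidal axis using Ī + A·d² with d = y − 209:
  bottom flange: d = -197 mm → contributes +149 210 880 mm⁴
  web: d = 0 mm → contributes +84 421 667 mm⁴
  top flange: d = 197 mm → contributes +149 210 880 mm⁴
  hole: d = 0 mm → contributes −1017.88 mm⁴
Total I = 382 842 409 mm⁴.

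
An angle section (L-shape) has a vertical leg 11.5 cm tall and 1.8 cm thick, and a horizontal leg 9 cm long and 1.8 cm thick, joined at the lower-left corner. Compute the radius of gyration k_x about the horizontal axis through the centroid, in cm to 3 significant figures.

k_x ≈ 3.53 cm

Decompose the section into non-overlapping parts with the origin at the bottom-left of its bounding rectangle.
Vertical leg: 1.8 × 11.5, A = 20.7 cm², y = 5.75 cm, Ī = 228.13 cm⁴.
Horizontal leg (remainder): 7.2 × 1.8, A = 12.96 cm², y = 0.9 cm, Ī = 3.4992 cm⁴.
Centroid: ȳ = ΣA·y / ΣA = 3.8826 cm.
Transfer each piece to the horizontal axis through the centroid using Ī + A·d² with d = y − 3.8826:
  vertical leg: d = 1.8674 cm → contributes +300.31 cm⁴
  horizontal leg (remainder): d = -2.9826 cm → contributes +118.79 cm⁴
Total I = 419.11 cm⁴.
Radius of gyration: k = √(I/A) = √(419.11 / 33.66) = 3.5286 cm.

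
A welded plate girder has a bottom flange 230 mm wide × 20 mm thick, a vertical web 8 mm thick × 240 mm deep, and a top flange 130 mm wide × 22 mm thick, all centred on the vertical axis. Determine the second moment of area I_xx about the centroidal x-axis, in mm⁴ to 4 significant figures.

I_xx ≈ 1.310 × 10⁸ mm⁴

Break the section into simple shapes (no overlaps), measuring from the bottom-left corner of the bounding box.
Bottom plate: 230 × 20, A = 4 600 mm², y = 10 mm, Ī = 153 333 mm⁴.
Web plate: 8 × 240, A = 1 920 mm², y = 140 mm, Ī = 9 216 000 mm⁴.
Top plate: 130 × 22, A = 2 860 mm², y = 271 mm, Ī = 115 353 mm⁴.
Centroid: ȳ = ΣA·y / ΣA = 116.19 mm.
Transfer each piece to the centroidal x-axis using Ī + A·d² with d = y − 116.19:
  bottom plate: d = -106.19 mm → contributes +52 024 158 mm⁴
  web plate: d = 23.8102 mm → contributes +10 304 500 mm⁴
  top plate: d = 154.81 mm → contributes +68 658 710 mm⁴
Total I = 130 987 369 mm⁴.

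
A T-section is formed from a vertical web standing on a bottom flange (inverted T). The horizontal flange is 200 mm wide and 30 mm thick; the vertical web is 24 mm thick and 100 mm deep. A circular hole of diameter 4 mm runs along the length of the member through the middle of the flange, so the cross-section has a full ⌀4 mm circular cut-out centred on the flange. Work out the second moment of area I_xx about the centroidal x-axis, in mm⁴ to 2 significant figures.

Split into non-overlapping primitives; take the origin at the lower-left of the bounding box.
Flange: 200 × 30, A = 6 000 mm², y = 15 mm, Ī = 450 000 mm⁴.
Web: 24 × 100, A = 2 400 mm², y = 80 mm, Ī = 2 000 000 mm⁴.
Hole (subtracted): ⌀4, A = 12.57 mm², y = 15 mm, Ī = 12.57 mm⁴.
Centroid: ȳ = ΣA·y / ΣA = 33.6 mm.
Transfer each piece to the centroidal x-axis using Ī + A·d² with d = y − 33.6:
  flange: d = -18.6 mm → contributes +2 525 593 mm⁴
  web: d = 46.4 mm → contributes +7 167 270 mm⁴
  hole: d = -18.6 mm → contributes −4 360 mm⁴
Total I = 9 688 504 mm⁴.

I_xx ≈ 9.7 × 10⁶ mm⁴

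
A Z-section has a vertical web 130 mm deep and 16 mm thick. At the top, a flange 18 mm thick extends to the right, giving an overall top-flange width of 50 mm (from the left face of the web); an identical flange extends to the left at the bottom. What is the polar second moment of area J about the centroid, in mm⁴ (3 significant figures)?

J ≈ 7.73 × 10⁶ mm⁴

Decompose the section into non-overlapping parts with the origin at the bottom-left of its bounding rectangle.
Web: 16 × 130, A = 2 080 mm², y = 65 mm, Ī = 2 929 333 mm⁴.
Top flange (beyond web): 34 × 18, A = 612 mm², y = 121 mm, Ī = 16 524 mm⁴.
Bottom flange (beyond web): 34 × 18, A = 612 mm², y = 9 mm, Ī = 16 524 mm⁴.
Centroid: ȳ = ΣA·y / ΣA = 65 mm.
Transfer each piece to the centroidal x-axis using Ī + A·d² with d = y − 65:
  web: d = 0 mm → contributes +2 929 333 mm⁴
  top flange (beyond web): d = 56 mm → contributes +1 935 756 mm⁴
  bottom flange (beyond web): d = -56 mm → contributes +1 935 756 mm⁴
Total I = 6 800 845 mm⁴.
For the y-axis: x̄ = 42 mm.
Repeating about the centroidal y-axis gives I_y = 927 285 mm⁴.
Polar second moment: J = I_x + I_y = 7 728 131 mm⁴.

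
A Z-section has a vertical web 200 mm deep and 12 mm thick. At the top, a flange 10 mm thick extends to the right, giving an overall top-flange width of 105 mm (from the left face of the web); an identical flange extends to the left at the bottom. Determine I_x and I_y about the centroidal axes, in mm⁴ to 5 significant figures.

Break the section into simple shapes (no overlaps), measuring from the bottom-left corner of the bounding box.
Web: 12 × 200, A = 2 400 mm², y = 100 mm, Ī = 8 000 000 mm⁴.
Top flange (beyond web): 93 × 10, A = 930 mm², y = 195 mm, Ī = 7 750 mm⁴.
Bottom flange (beyond web): 93 × 10, A = 930 mm², y = 5 mm, Ī = 7 750 mm⁴.
Centroid: ȳ = ΣA·y / ΣA = 100 mm.
Transfer each piece to the centroidal x-axis using Ī + A·d² with d = y − 100:
  web: d = 0 mm → contributes +8 000 000 mm⁴
  top flange (beyond web): d = 95 mm → contributes +8 401 000 mm⁴
  bottom flange (beyond web): d = -95 mm → contributes +8 401 000 mm⁴
Total I = 24 802 000 mm⁴.
For the y-axis: x̄ = 99 mm.
Repeating about the centroidal y-axis gives I_y = 6 496 020 mm⁴.

I_x ≈ 2.4802 × 10⁷ mm⁴, I_y ≈ 6.4960 × 10⁶ mm⁴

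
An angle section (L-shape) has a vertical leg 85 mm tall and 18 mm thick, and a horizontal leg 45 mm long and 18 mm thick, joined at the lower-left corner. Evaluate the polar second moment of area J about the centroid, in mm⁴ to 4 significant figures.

J ≈ 1.606 × 10⁶ mm⁴

Break the section into simple shapes (no overlaps), measuring from the bottom-left corner of the bounding box.
Vertical leg: 18 × 85, A = 1 530 mm², y = 42.5 mm, Ī = 921 188 mm⁴.
Horizontal leg (remainder): 27 × 18, A = 486 mm², y = 9 mm, Ī = 13 122 mm⁴.
Centroid: ȳ = ΣA·y / ΣA = 34.4241 mm.
Transfer each piece to the centroidal x-axis using Ī + A·d² with d = y − 34.4241:
  vertical leg: d = 8.07589 mm → contributes +1 020 974 mm⁴
  horizontal leg (remainder): d = -25.4241 mm → contributes +327 265 mm⁴
Total I = 1 348 239 mm⁴.
For the y-axis: x̄ = 14.4241 mm.
Repeating about the centroidal y-axis gives I_y = 257 559 mm⁴.
Polar second moment: J = I_x + I_y = 1 605 799 mm⁴.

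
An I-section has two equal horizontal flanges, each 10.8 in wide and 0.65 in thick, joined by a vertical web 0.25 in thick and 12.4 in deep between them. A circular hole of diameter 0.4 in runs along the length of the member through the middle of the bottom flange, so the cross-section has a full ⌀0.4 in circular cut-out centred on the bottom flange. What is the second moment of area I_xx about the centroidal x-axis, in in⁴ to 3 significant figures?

Split into non-overlapping primitives; take the origin at the lower-left of the bounding box.
Bottom flange: 10.8 × 0.65, A = 7.02 in², y = 0.325 in, Ī = 0.24716 in⁴.
Web: 0.25 × 12.4, A = 3.1 in², y = 6.85 in, Ī = 39.721 in⁴.
Top flange: 10.8 × 0.65, A = 7.02 in², y = 13.375 in, Ī = 0.24716 in⁴.
Hole (subtracted): ⌀0.4, A = 0.12566 in², y = 0.325 in, Ī = 0.0012566 in⁴.
Centroid: ȳ = ΣA·y / ΣA = 6.8982 in.
Transfer each piece to the centroidal x-axis using Ī + A·d² with d = y − 6.8982:
  bottom flange: d = -6.5732 in → contributes +303.56 in⁴
  web: d = -0.048192 in → contributes +39.729 in⁴
  top flange: d = 6.4768 in → contributes +294.73 in⁴
  hole: d = -6.5732 in → contributes −5.4308 in⁴
Total I = 632.59 in⁴.

I_xx ≈ 633 in⁴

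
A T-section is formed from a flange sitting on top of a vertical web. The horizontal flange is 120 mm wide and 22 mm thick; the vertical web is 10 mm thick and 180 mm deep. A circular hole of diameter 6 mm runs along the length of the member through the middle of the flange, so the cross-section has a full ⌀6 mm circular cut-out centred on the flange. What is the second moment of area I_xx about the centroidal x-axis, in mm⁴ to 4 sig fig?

Decompose the section into non-overlapping parts with the origin at the bottom-left of its bounding rectangle.
Flange: 120 × 22, A = 2 640 mm², y = 191 mm, Ī = 106 480 mm⁴.
Web: 10 × 180, A = 1 800 mm², y = 90 mm, Ī = 4 860 000 mm⁴.
Hole (subtracted): ⌀6, A = 28.2743 mm², y = 191 mm, Ī = 63.6173 mm⁴.
Centroid: ȳ = ΣA·y / ΣA = 149.792 mm.
Transfer each piece to the centroidal x-axis using Ī + A·d² with d = y − 149.792:
  flange: d = 41.2084 mm → contributes +4 589 541 mm⁴
  web: d = -59.7916 mm → contributes +11 295 071 mm⁴
  hole: d = 41.2084 mm → contributes −48077.1 mm⁴
Total I = 15 836 536 mm⁴.

I_xx ≈ 1.584 × 10⁷ mm⁴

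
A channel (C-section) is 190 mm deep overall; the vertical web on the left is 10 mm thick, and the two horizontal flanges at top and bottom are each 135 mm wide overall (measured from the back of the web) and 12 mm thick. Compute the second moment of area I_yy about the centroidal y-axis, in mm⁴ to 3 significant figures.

I_yy ≈ 9.22 × 10⁶ mm⁴

Split into non-overlapping primitives; take the origin at the lower-left of the bounding box.
Web: 10 × 190, A = 1 900 mm², x = 5 mm, Ī = 15 833 mm⁴.
Top flange (beyond web): 125 × 12, A = 1 500 mm², x = 72.5 mm, Ī = 1 953 125 mm⁴.
Bottom flange (beyond web): 125 × 12, A = 1 500 mm², x = 72.5 mm, Ī = 1 953 125 mm⁴.
Centroid: x̄ = ΣA·x / ΣA = 46.327 mm.
Transfer each piece to the centroidal y-axis using Ī + A·d² with d = x − 46.327:
  web: d = -41.327 mm → contributes +3 260 809 mm⁴
  top flange (beyond web): d = 26.173 mm → contributes +2 980 701 mm⁴
  bottom flange (beyond web): d = 26.173 mm → contributes +2 980 701 mm⁴
Total I = 9 222 211 mm⁴.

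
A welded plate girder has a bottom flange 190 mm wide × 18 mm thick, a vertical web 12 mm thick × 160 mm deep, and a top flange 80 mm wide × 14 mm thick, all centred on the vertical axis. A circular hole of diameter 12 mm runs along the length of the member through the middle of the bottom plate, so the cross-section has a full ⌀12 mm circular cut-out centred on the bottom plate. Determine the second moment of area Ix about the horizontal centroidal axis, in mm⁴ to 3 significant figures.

Decompose the section into non-overlapping parts with the origin at the bottom-left of its bounding rectangle.
Bottom plate: 190 × 18, A = 3 420 mm², y = 9 mm, Ī = 92 340 mm⁴.
Web plate: 12 × 160, A = 1 920 mm², y = 98 mm, Ī = 4 096 000 mm⁴.
Top plate: 80 × 14, A = 1 120 mm², y = 185 mm, Ī = 18 293 mm⁴.
Hole (subtracted): ⌀12, A = 113.1 mm², y = 9 mm, Ī = 1017.9 mm⁴.
Centroid: ȳ = ΣA·y / ΣA = 66.981 mm.
Transfer each piece to the horizontal centroidal axis using Ī + A·d² with d = y − 66.981:
  bottom plate: d = -57.981 mm → contributes +11 589 698 mm⁴
  web plate: d = 31.019 mm → contributes +5 943 378 mm⁴
  top plate: d = 118.02 mm → contributes +15 618 186 mm⁴
  hole: d = -57.981 mm → contributes −381 229 mm⁴
Total I = 32 770 034 mm⁴.

Ix ≈ 3.28 × 10⁷ mm⁴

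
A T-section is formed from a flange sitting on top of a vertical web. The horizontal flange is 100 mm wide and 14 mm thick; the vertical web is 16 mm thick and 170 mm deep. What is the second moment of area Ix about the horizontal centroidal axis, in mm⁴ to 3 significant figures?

Treat the section as a set of non-overlapping primitives; coordinates are from the bounding-box lower-left.
Flange: 100 × 14, A = 1 400 mm², y = 177 mm, Ī = 22 867 mm⁴.
Web: 16 × 170, A = 2 720 mm², y = 85 mm, Ī = 6 550 667 mm⁴.
Centroid: ȳ = ΣA·y / ΣA = 116.26 mm.
Transfer each piece to the horizontal centroidal axis using Ī + A·d² with d = y − 116.26:
  flange: d = 60.738 mm → contributes +5 187 590 mm⁴
  web: d = -31.262 mm → contributes +9 208 980 mm⁴
Total I = 14 396 570 mm⁴.

Ix ≈ 1.44 × 10⁷ mm⁴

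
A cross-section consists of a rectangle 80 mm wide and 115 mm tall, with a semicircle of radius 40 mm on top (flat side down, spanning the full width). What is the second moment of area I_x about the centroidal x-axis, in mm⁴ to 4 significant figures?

Treat the section as a set of non-overlapping primitives; coordinates are from the bounding-box lower-left.
Rectangular body: 80 × 115, A = 9 200 mm², y = 57.5 mm, Ī = 10 139 167 mm⁴.
Semicircular cap: semicircle r = 40, A = 2513.27 mm², y = 131.977 mm, Ī = 280 978 mm⁴.
Centroid: ȳ = ΣA·y / ΣA = 73.4802 mm.
Transfer each piece to the centroidal x-axis using Ī + A·d² with d = y − 73.4802:
  rectangular body: d = -15.9802 mm → contributes +12 488 528 mm⁴
  semicircular cap: d = 58.4964 mm → contributes +8 880 964 mm⁴
Total I = 21 369 491 mm⁴.

I_x ≈ 2.137 × 10⁷ mm⁴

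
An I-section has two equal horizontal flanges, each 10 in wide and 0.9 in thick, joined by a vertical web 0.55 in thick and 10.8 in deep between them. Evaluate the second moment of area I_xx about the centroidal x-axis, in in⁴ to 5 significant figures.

Treat the section as a set of non-overlapping primitives; coordinates are from the bounding-box lower-left.
Bottom flange: 10 × 0.9, A = 9 in², y = 0.45 in, Ī = 0.6075 in⁴.
Web: 0.55 × 10.8, A = 5.94 in², y = 6.3 in, Ī = 57.7368 in⁴.
Top flange: 10 × 0.9, A = 9 in², y = 12.15 in, Ī = 0.6075 in⁴.
By symmetry the centroid is at mid-height, ȳ = 6.3 in.
Transfer each piece to the centroidal x-axis using Ī + A·d² with d = y − 6.3:
  bottom flange: d = -5.85 in → contributes +308.61 in⁴
  web: d = 0 in → contributes +57.7368 in⁴
  top flange: d = 5.85 in → contributes +308.61 in⁴
Total I = 674.9568 in⁴.

I_xx ≈ 674.96 in⁴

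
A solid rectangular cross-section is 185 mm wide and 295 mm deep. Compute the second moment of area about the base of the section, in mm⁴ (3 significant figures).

The section: 185 × 295, A = 54 575 mm², y = 147.5 mm, Ī = 395 782 448 mm⁴.
Transfer it to a horizontal axis along the bottom face using Ī + A·d² with d = y − 0:
  the section: d = 147.5 mm → contributes +1 583 129 792 mm⁴
Total I = 1 583 129 792 mm⁴.

I_base ≈ 1.58 × 10⁹ mm⁴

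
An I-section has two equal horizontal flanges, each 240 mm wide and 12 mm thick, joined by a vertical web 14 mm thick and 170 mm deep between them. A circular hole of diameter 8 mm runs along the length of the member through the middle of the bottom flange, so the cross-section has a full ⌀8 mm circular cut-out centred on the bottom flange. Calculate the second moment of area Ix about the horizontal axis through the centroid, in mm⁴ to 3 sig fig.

Decompose the section into non-overlapping parts with the origin at the bottom-left of its bounding rectangle.
Bottom flange: 240 × 12, A = 2 880 mm², y = 6 mm, Ī = 34 560 mm⁴.
Web: 14 × 170, A = 2 380 mm², y = 97 mm, Ī = 5 731 833 mm⁴.
Top flange: 240 × 12, A = 2 880 mm², y = 188 mm, Ī = 34 560 mm⁴.
Hole (subtracted): ⌀8, A = 50.265 mm², y = 6 mm, Ī = 201.06 mm⁴.
Centroid: ȳ = ΣA·y / ΣA = 97.565 mm.
Transfer each piece to the horizontal axis through the centroid using Ī + A·d² with d = y − 97.565:
  bottom flange: d = -91.565 mm → contributes +24 181 135 mm⁴
  web: d = -0.56543 mm → contributes +5 732 594 mm⁴
  top flange: d = 90.435 mm → contributes +23 588 386 mm⁴
  hole: d = -91.565 mm → contributes −421 638 mm⁴
Total I = 53 080 477 mm⁴.

Ix ≈ 5.31 × 10⁷ mm⁴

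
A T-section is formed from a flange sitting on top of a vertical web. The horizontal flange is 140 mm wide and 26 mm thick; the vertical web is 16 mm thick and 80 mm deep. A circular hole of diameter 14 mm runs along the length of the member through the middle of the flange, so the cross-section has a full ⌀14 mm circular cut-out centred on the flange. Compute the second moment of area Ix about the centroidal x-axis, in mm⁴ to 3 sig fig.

Treat the section as a set of non-overlapping primitives; coordinates are from the bounding-box lower-left.
Flange: 140 × 26, A = 3 640 mm², y = 93 mm, Ī = 205 053 mm⁴.
Web: 16 × 80, A = 1 280 mm², y = 40 mm, Ī = 682 667 mm⁴.
Hole (subtracted): ⌀14, A = 153.94 mm², y = 93 mm, Ī = 1885.7 mm⁴.
Centroid: ȳ = ΣA·y / ΣA = 78.766 mm.
Transfer each piece to the centroidal x-axis using Ī + A·d² with d = y − 78.766:
  flange: d = 14.234 mm → contributes +942 539 mm⁴
  web: d = -38.766 mm → contributes +2 606 257 mm⁴
  hole: d = 14.234 mm → contributes −33 075 mm⁴
Total I = 3 515 721 mm⁴.

Ix ≈ 3.52 × 10⁶ mm⁴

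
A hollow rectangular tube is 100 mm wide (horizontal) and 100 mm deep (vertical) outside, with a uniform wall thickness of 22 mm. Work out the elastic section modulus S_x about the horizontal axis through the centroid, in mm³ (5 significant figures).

S_x ≈ 1.5028 × 10⁵ mm³

Split into non-overlapping primitives; take the origin at the lower-left of the bounding box.
Outer rectangle: 100 × 100, A = 10 000 mm², y = 50 mm, Ī = 8 333 333 mm⁴.
Inner void (subtracted): 56 × 56, A = 3 136 mm², y = 50 mm, Ī = 819541.3 mm⁴.
By symmetry the centroid is at mid-height, ȳ = 50 mm.
All pieces are centred on the horizontal axis through the centroid, so I = ΣĪ (holes subtracted) = 7 513 792 mm⁴.
Extreme fibre distance c = 50 mm; S = I/c = 150275.8 mm³.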